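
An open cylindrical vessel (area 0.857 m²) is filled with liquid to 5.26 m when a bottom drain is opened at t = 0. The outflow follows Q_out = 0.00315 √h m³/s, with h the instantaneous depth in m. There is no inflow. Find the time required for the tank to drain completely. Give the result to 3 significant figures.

With no inflow, A dh/dt = −0.00315 √h.
∫ h^(−1/2) dh = −(0.00315/A) ∫ dt, giving 2√h = 2√h₀ − (0.00315/A) t.
Tank is empty when √h = 0: t_empty = 2A√h₀/0.00315.
t_empty = 2·0.857·√5.26/0.00315 = 1.7140·2.2935/0.00315 = 1247.9 s.

1250 s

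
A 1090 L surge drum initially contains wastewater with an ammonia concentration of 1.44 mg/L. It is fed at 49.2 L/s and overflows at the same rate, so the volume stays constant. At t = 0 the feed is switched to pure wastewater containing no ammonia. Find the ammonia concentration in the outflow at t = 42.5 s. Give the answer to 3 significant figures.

0.211 mg/L

Species balance on the tank: V dC/dt = Q(C_in − C).
Time constant τ = V/Q = 1090/49.2 = 22.154 s.
This is linear first-order; C(t) = C_in + (C₀ − C_in) e^(−t/τ).
C(42.5) = 0 + (1.44 − 0)·e^(−42.5/22.154) = 0 + (1.4400)·0.14685 = 0.21146 mg/L.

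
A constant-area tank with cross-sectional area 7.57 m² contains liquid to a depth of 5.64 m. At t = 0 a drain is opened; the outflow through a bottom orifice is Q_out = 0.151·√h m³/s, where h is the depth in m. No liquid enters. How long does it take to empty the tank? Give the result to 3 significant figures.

A dh/dt = −Q_out = −0.151 √h.
Separate and integrate: 2(√h − √h₀) = −(0.151/A) t.
Tank is empty when √h = 0: t_empty = 2A√h₀/0.151.
t_empty = 2·7.57·√5.64/0.151 = 15.140·2.3749/0.151 = 238.12 s.

238 s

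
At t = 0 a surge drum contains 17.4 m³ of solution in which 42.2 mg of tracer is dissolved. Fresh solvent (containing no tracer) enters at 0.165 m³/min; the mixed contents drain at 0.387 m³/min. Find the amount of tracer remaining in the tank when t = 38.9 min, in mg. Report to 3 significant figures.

Total volume: dV/dt = Q_in − Q_out = -0.22200 m³/min, so V(t) = 17.4 − 0.22200 t and V(38.9) = 8.7642 m³.
Solute balance: dm/dt = 0 − Q_out C = −Q_out m/V(t).
Separate: dm/m = −Q_out dt/V(t) ⇒ ln(m/m₀) = −(Q_out/(Q_in−Q_out)) ln(V/V₀).
m = m₀ (V₀/V)^(Q_out/(Q_in−Q_out)) = 42.2 × (17.4/8.7642)^(-1.7432) = 12.768 mg.

12.8 mg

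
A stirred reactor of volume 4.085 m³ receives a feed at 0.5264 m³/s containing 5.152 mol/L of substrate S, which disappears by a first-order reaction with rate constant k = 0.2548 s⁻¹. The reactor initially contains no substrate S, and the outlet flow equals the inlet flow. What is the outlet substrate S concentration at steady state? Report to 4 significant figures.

Accumulation = in − out − consumed: V dC/dt = Q C_in − Q C − k V C.
Steady state (dC/dt = 0): C_ss = Q C_in/(Q + kV) = C_in/(1 + kV/Q).
C_ss = 0.5264·5.152/(0.5264 + 0.2548·4.085) = 2.71201/1.56726 = 1.73042 mol/L.

1.730 mol/L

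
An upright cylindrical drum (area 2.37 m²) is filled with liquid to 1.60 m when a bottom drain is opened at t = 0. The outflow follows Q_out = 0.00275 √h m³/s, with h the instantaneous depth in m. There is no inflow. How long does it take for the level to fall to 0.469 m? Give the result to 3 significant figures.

1000 s

With no inflow, A dh/dt = −0.00275 √h.
Separate and integrate: 2(√h − √h₀) = −(0.00275/A) t.
t = 2A(√h₀ − √h)/0.00275 = 2·2.37·(√1.60 − √0.469)/0.00275
  = 4.7400 × (1.2649 − 0.68484) / 0.00275 = 999.84 s.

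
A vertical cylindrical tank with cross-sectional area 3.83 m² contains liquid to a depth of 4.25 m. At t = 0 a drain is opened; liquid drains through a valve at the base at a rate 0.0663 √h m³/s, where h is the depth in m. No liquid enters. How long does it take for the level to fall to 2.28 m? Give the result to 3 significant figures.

A dh/dt = −Q_out = −0.0663 √h.
Separate and integrate: 2(√h − √h₀) = −(0.0663/A) t.
t = 2A(√h₀ − √h)/0.0663 = 2·3.83·(√4.25 − √2.28)/0.0663
  = 7.6600 × (2.0616 − 1.5100) / 0.0663 = 63.728 s.

63.7 s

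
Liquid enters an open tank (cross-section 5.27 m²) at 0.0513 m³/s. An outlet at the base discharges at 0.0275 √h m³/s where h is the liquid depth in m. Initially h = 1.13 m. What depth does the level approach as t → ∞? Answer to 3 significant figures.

A dh/dt = Q_in − 0.0275 √h. Steady state requires inflow = outflow:
Q_in = 0.0275 √h_ss ⇒ √h_ss = 0.0513/0.0275 = 1.8655.
h_ss = 1.8655² = 3.4799 m. (Since h₀ = 1.13 m < h_ss, the level will rise toward this value.)

3.48 m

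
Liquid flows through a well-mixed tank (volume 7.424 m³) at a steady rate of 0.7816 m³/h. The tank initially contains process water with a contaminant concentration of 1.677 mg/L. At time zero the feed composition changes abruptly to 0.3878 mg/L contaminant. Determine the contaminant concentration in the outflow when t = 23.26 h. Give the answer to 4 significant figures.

0.4992 mg/L

Transient balance on the dissolved component: V dC/dt = Q(C_in − C).
Time constant τ = V/Q = 7.424/0.7816 = 9.49846 h.
Solution: C(t) = C_in + (C₀ − C_in) e^(−t/τ).
C(23.26) = 0.3878 + (1.677 − 0.3878)·e^(−23.26/9.49846) = 0.3878 + (1.28920)·0.0863957 = 0.499181 mg/L.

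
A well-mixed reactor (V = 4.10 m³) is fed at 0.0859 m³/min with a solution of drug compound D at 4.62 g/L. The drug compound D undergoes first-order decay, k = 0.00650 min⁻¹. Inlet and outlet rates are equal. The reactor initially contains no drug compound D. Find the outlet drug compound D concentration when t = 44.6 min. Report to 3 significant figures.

Accumulation = in − out − consumed: V dC/dt = Q C_in − Q C − k V C.
This is linear with rate a = Q/V + k = 0.027451 min⁻¹.
C_ss = Q C_in/(Q + kV) = 3.5261 g/L; C(t) = C_ss + (C₀ − C_ss) e^(−a t).
C(44.6) = 3.5261 + (-3.5261)·e^(−0.027451·44.6) = 3.5261 + (-3.5261)·0.29396 = 2.4896 g/L.

2.49 g/L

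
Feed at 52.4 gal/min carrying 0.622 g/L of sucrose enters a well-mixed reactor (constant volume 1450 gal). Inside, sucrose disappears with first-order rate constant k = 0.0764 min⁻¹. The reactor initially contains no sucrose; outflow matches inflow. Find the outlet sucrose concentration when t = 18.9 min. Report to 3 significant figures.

0.176 g/L

Species balance: V dC/dt = Q C_in − Q C − k V C.
This is linear with rate a = Q/V + k = 0.11254 min⁻¹.
C_ss = Q C_in/(Q + kV) = 0.19974 g/L; C(t) = C_ss + (C₀ − C_ss) e^(−a t).
C(18.9) = 0.19974 + (-0.19974)·e^(−0.11254·18.9) = 0.19974 + (-0.19974)·0.11920 = 0.17593 g/L.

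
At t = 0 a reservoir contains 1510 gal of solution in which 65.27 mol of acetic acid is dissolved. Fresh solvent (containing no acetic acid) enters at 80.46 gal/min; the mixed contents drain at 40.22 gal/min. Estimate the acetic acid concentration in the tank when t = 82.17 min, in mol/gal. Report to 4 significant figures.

0.004251 mol/gal

Total volume: dV/dt = Q_in − Q_out = 40.2400 gal/min, so V(t) = 1510 + 40.2400 t and V(82.17) = 4816.52 gal.
Solute balance: dm/dt = 0 − Q_out C = −Q_out m/V(t).
Separate: dm/m = −Q_out dt/V(t) ⇒ ln(m/m₀) = −(Q_out/(Q_in−Q_out)) ln(V/V₀).
m = m₀ (V₀/V)^(Q_out/(Q_in−Q_out)) = 65.27 × (1510/4816.52)^(0.999503) = 20.4742 mol.
C = m/V = 20.4742/4816.52 = 0.00425083 mol/gal.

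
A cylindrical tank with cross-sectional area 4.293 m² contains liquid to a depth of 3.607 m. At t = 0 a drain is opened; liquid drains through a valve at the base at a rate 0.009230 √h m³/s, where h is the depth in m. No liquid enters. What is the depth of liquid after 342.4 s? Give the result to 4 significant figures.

2.344 m

With no inflow, A dh/dt = −0.009230 √h.
Separate and integrate: 2(√h − √h₀) = −(0.009230/A) t.
√h = √3.607 − 0.009230·342.4/(2·4.293) = 1.89921 − 0.368082 = 1.53113.
h = 1.53113² = 2.34435 m.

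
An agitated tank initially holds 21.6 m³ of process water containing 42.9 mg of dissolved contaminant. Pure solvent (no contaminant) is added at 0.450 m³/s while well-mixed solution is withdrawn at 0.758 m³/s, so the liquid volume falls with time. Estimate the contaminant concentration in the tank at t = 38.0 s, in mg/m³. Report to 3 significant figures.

Total volume: dV/dt = Q_in − Q_out = -0.30800 m³/s, so V(t) = 21.6 − 0.30800 t and V(38.0) = 9.8960 m³.
Species balance (pure solvent in): dm/dt = −Q_out · m/V(t).
dm/m = −Q_out dt/(V₀ − 0.30800 t); integrating gives ln(m/m₀) = −(Q_out/(Q_in−Q_out)) ln(V/V₀).
m = m₀ (V₀/V)^(Q_out/(Q_in−Q_out)) = 42.9 × (21.6/9.8960)^(-2.4610) = 6.2832 mg.
C = m/V = 6.2832/9.8960 = 0.63492 mg/m³.

0.635 mg/m³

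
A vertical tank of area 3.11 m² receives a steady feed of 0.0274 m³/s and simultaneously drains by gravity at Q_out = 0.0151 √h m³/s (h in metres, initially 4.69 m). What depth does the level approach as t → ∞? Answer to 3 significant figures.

3.29 m

Volume balance on the tank: A dh/dt = Q_in − 0.0151 √h. At steady state dh/dt = 0:
Q_in = 0.0151 √h_ss ⇒ √h_ss = 0.0274/0.0151 = 1.8146.
h_ss = 1.8146² = 3.2927 m. (Since h₀ = 4.69 m > h_ss, the level will fall toward this value.)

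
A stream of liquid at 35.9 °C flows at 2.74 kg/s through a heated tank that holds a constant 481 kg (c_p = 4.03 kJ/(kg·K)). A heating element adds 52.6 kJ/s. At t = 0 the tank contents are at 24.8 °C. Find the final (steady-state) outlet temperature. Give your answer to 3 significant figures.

40.7 °C

Energy balance: M c_p dT/dt = ṁ c_p (T_in − T) + 52.6.
At steady state dT/dt = 0 ⇒ T_ss = T_in + Q̇/(ṁ c_p) = 35.9 + 52.6/(2.74·4.03) = 40.664 °C.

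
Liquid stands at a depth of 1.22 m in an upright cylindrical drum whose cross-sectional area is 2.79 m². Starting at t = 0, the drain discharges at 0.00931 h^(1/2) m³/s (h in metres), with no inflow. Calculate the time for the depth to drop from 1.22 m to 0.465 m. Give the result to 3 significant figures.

With no inflow, A dh/dt = −0.00931 √h.
Separate and integrate: 2(√h − √h₀) = −(0.00931/A) t.
t = 2A(√h₀ − √h)/0.00931 = 2·2.79·(√1.22 − √0.465)/0.00931
  = 5.5800 × (1.1045 − 0.68191) / 0.00931 = 253.30 s.

253 s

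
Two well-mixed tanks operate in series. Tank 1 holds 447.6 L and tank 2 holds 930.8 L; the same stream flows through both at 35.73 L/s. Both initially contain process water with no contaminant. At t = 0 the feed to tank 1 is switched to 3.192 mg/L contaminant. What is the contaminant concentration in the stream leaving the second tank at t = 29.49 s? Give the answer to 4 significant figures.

Time constants: τᵢ = Vᵢ/Q for each well-mixed tank.
τ₁ = 447.6/35.73 = 12.5273 s; τ₂ = 930.8/35.73 = 26.0509 s.
Solving the cascade with C₁(0)=C₂(0)=0 gives C₂(t) = C_in[1 − (τ₁ e^(−t/τ₁) − τ₂ e^(−t/τ₂))/(τ₁ − τ₂)].
At t = 29.49: e^(−t/τ₁) = 0.0949827, e^(−t/τ₂) = 0.322384.
C₂ = 3.192·[1 − (12.5273·0.0949827 − 26.0509·0.322384)/(-13.5236)] = 3.192·0.466969 = 1.49057 mg/L.

1.491 mg/L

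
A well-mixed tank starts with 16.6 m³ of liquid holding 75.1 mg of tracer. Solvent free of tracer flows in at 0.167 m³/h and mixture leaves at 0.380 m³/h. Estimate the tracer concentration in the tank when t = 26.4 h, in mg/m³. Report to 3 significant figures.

3.27 mg/m³

Let m(t) be the amount of tracer. Volume: V(t) = V₀ + (Q_in − Q_out) t = 16.6 − 0.21300 t; V(26.4) = 10.977 m³.
Species balance (pure solvent in): dm/dt = −Q_out · m/V(t).
Separate: dm/m = −Q_out dt/V(t) ⇒ ln(m/m₀) = −(Q_out/(Q_in−Q_out)) ln(V/V₀).
m = m₀ (V₀/V)^(Q_out/(Q_in−Q_out)) = 75.1 × (16.6/10.977)^(-1.7840) = 35.906 mg.
C = m/V = 35.906/10.977 = 3.2711 mg/m³.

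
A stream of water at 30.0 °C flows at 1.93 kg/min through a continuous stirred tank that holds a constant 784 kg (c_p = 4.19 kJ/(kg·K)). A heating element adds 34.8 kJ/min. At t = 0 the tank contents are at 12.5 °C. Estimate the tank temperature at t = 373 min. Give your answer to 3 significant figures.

M c_p dT/dt = ṁ c_p (T_in − T) + Q̇.
Rearrange: dT/dt = (T_ss − T)/τ with τ = M/ṁ = 406.22 min and T_ss = T_in + Q̇/(ṁ c_p) = 34.303 °C.
This is linear first-order; T(t) = T_ss + (T₀ − T_ss) e^(−t/τ).
T(373) = 34.303 + (-21.803)·e^(−373/406.22) = 34.303 + (-21.803)·0.39923 = 25.599 °C.

25.6 °C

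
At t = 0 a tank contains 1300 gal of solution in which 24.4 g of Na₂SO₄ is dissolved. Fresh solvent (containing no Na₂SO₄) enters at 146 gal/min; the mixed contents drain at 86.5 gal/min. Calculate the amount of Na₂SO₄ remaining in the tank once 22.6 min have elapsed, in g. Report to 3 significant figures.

8.69 g

Total volume: dV/dt = Q_in − Q_out = 59.500 gal/min, so V(t) = 1300 + 59.500 t and V(22.6) = 2644.7 gal.
Solute balance: dm/dt = 0 − Q_out C = −Q_out m/V(t).
Separate: dm/m = −Q_out dt/V(t) ⇒ ln(m/m₀) = −(Q_out/(Q_in−Q_out)) ln(V/V₀).
m = m₀ (V₀/V)^(Q_out/(Q_in−Q_out)) = 24.4 × (1300/2644.7)^(1.4538) = 8.6895 g.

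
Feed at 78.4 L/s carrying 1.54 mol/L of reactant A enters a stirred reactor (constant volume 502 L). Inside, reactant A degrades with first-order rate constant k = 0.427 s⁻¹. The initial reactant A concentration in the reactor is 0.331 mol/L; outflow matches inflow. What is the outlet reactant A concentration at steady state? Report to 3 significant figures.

Accumulation = in − out − consumed: V dC/dt = Q C_in − Q C − k V C.
At steady state: 0 = Q C_in − (Q + kV) C_ss, so C_ss = Q C_in/(Q + kV).
C_ss = 78.4·1.54/(78.4 + 0.427·502) = 120.74/292.75 = 0.41241 mol/L.

0.412 mol/L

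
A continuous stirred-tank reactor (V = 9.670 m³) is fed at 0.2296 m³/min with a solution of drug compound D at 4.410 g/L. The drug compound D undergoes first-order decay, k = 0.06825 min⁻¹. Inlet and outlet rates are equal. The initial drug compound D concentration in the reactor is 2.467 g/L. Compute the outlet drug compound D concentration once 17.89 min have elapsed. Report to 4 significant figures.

1.394 g/L

V dC/dt = Q(C_in − C) − k V C.
This is linear with rate a = Q/V + k = 0.0919935 min⁻¹.
C_ss = Q C_in/(Q + kV) = 1.13822 g/L; C(t) = C_ss + (C₀ − C_ss) e^(−a t).
C(17.89) = 1.13822 + (1.32878)·e^(−0.0919935·17.89) = 1.13822 + (1.32878)·0.192865 = 1.39450 g/L.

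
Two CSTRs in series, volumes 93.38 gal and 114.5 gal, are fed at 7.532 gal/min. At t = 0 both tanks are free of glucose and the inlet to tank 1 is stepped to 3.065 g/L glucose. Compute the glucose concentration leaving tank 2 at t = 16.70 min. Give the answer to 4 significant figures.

1.049 g/L

Species balance on tank i: dCᵢ/dt = (Cᵢ₋₁ − Cᵢ)/τᵢ with τᵢ = Vᵢ/Q.
τ₁ = 93.38/7.532 = 12.3978 min; τ₂ = 114.5/7.532 = 15.2018 min.
Solving the cascade with C₁(0)=C₂(0)=0 gives C₂(t) = C_in[1 − (τ₁ e^(−t/τ₁) − τ₂ e^(−t/τ₂))/(τ₁ − τ₂)].
At t = 16.70: e^(−t/τ₁) = 0.260015, e^(−t/τ₂) = 0.333353.
C₂ = 3.065·[1 − (12.3978·0.260015 − 15.2018·0.333353)/(-2.80404)] = 3.065·0.342390 = 1.04943 g/L.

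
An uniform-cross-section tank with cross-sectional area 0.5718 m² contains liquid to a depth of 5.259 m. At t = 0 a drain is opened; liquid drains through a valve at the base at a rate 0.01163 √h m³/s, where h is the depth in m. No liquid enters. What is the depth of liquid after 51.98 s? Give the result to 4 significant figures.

3.114 m

Volume balance on the tank: A dh/dt = −0.01163 √h.
∫ h^(−1/2) dh = −(0.01163/A) ∫ dt, giving 2√h = 2√h₀ − (0.01163/A) t.
√h = √5.259 − 0.01163·51.98/(2·0.5718) = 2.29325 − 0.528618 = 1.76463.
h = 1.76463² = 3.11393 m.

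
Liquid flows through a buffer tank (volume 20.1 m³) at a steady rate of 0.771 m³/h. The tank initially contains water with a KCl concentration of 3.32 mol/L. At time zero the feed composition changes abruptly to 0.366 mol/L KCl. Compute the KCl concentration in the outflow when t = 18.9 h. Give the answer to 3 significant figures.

1.80 mol/L

Transient balance on the dissolved component: V dC/dt = Q(C_in − C).
Rewrite as dC/dt + C/τ = C_in/τ, τ = V/Q = 26.070 h.
Integrating: C(t) = C_in + (C₀ − C_in) e^(−t/τ).
C(18.9) = 0.366 + (3.32 − 0.366)·e^(−18.9/26.070) = 0.366 + (2.9540)·0.48434 = 1.7967 mol/L.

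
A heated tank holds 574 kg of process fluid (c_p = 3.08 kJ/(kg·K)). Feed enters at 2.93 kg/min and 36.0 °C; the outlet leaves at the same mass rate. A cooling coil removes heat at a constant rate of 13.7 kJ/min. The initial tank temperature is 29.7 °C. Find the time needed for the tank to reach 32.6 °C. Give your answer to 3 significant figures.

183 min

M c_p dT/dt = ṁ c_p (T_in − T) − Q̇.
τ = M/ṁ = 195.90 min; T_ss = T_in − Q̇/(ṁ c_p) = 34.482 °C.
T(t) = T_ss + (T₀ − T_ss) e^(−t/τ). Set T = 32.6:
e^(−t/τ) = (32.6 − 34.482)/(29.7 − 34.482) = 0.39355
t = −195.90 · ln(0.39355) = 182.69 min.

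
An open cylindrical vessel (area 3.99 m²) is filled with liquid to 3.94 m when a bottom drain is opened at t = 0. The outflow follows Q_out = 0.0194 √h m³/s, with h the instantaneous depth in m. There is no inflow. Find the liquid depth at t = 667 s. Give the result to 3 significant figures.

0.132 m

Accumulation of liquid (constant cross-section A): A dh/dt = −0.0194 √h.
This is separable: 2 d(√h)/dt = −0.0194/A, so √h = √h₀ − (0.0194/(2A)) t.
√h = √3.94 − 0.0194·667/(2·3.99) = 1.9849 − 1.6215 = 0.36341.
h = 0.36341² = 0.13207 m.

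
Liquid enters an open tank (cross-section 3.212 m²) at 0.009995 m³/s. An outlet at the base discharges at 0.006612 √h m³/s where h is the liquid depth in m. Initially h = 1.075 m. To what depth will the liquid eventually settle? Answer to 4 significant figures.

2.285 m

A dh/dt = Q_in − 0.006612 √h. Steady state requires inflow = outflow:
Q_in = 0.006612 √h_ss ⇒ √h_ss = 0.009995/0.006612 = 1.51165.
h_ss = 1.51165² = 2.28507 m. (Since h₀ = 1.075 m < h_ss, the level will rise toward this value.)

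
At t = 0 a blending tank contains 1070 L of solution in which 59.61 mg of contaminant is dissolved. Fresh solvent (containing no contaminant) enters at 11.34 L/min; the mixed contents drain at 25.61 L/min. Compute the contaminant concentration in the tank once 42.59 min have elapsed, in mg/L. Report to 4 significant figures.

Let m(t) be the amount of contaminant. Volume: V(t) = V₀ + (Q_in − Q_out) t = 1070 − 14.2700 t; V(42.59) = 462.241 L.
Solute balance: dm/dt = 0 − Q_out C = −Q_out m/V(t).
dm/m = −Q_out dt/(V₀ − 14.2700 t); integrating gives ln(m/m₀) = −(Q_out/(Q_in−Q_out)) ln(V/V₀).
m = m₀ (V₀/V)^(Q_out/(Q_in−Q_out)) = 59.61 × (1070/462.241)^(-1.79467) = 13.2170 mg.
C = m/V = 13.2170/462.241 = 0.0285933 mg/L.

0.02859 mg/L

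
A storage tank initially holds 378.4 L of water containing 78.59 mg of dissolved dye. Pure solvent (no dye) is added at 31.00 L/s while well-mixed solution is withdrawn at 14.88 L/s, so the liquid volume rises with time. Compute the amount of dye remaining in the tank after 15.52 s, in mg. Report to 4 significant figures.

49.19 mg

Total volume: dV/dt = Q_in − Q_out = 16.1200 L/s, so V(t) = 378.4 + 16.1200 t and V(15.52) = 628.582 L.
Solute balance: dm/dt = 0 − Q_out C = −Q_out m/V(t).
dm/m = −Q_out dt/(V₀ + 16.1200 t); integrating gives ln(m/m₀) = −(Q_out/(Q_in−Q_out)) ln(V/V₀).
m = m₀ (V₀/V)^(Q_out/(Q_in−Q_out)) = 78.59 × (378.4/628.582)^(0.923077) = 49.1939 mg.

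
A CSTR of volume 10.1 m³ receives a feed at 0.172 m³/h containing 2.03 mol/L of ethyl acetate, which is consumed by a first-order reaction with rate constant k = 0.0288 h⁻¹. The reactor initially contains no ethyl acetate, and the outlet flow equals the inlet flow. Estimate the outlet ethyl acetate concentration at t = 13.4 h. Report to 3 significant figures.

Accumulation = in − out − consumed: V dC/dt = Q C_in − Q C − k V C.
dC/dt = (Q/V) C_in − (Q/V + k) C; effective rate a = Q/V + k = 0.017030 + 0.0288 = 0.045830 h⁻¹.
C_ss = Q C_in/(Q + kV) = 0.75432 mol/L; C(t) = C_ss + (C₀ − C_ss) e^(−a t).
C(13.4) = 0.75432 + (-0.75432)·e^(−0.045830·13.4) = 0.75432 + (-0.75432)·0.54112 = 0.34614 mol/L.

0.346 mol/L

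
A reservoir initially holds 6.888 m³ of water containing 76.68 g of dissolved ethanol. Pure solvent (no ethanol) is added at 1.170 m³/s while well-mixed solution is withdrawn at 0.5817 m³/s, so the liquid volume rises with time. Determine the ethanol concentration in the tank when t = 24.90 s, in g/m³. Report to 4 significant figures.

Total volume: dV/dt = Q_in − Q_out = 0.588300 m³/s, so V(t) = 6.888 + 0.588300 t and V(24.90) = 21.5367 m³.
No ethanol enters, so dm/dt = −Q_out · (m/V).
Separate: dm/m = −Q_out dt/V(t) ⇒ ln(m/m₀) = −(Q_out/(Q_in−Q_out)) ln(V/V₀).
m = m₀ (V₀/V)^(Q_out/(Q_in−Q_out)) = 76.68 × (6.888/21.5367)^(0.988781) = 24.8400 g.
C = m/V = 24.8400/21.5367 = 1.15338 g/m³.

1.153 g/m³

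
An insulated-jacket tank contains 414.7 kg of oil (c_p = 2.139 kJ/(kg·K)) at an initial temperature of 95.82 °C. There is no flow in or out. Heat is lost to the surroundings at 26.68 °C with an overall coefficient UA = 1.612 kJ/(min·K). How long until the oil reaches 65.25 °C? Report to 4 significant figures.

321.2 min

M c_p dT/dt = −UA(T − T_amb).
τ = M c_p/UA = 550.275 min; T_ss = T_amb = 26.6800 °C.
T(t) = T_ss + (T₀ − T_ss)e^(−t/τ); set T = 65.25:
t = −τ ln[(T − T_ss)/(T₀ − T_ss)] = −550.275 · ln(0.557854) = 321.173 min.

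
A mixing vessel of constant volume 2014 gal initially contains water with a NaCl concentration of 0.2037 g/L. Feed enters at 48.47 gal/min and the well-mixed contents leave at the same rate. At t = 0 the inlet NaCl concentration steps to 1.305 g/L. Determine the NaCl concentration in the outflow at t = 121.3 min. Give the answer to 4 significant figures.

1.246 g/L

Accumulation = in − out for the solute gives V dC/dt = Q(C_in − C).
Rewrite as dC/dt + C/τ = C_in/τ, τ = V/Q = 41.5515 min.
Solution: C(t) = C_in + (C₀ − C_in) e^(−t/τ).
C(121.3) = 1.305 + (0.2037 − 1.305)·e^(−121.3/41.5515) = 1.305 + (-1.10130)·0.0539730 = 1.24556 g/L.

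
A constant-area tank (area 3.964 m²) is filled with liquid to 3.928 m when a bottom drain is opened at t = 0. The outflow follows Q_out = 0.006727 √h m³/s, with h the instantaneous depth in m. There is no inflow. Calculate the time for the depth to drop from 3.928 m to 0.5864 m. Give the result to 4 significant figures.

A dh/dt = −Q_out = −0.006727 √h.
This is separable: 2 d(√h)/dt = −0.006727/A, so √h = √h₀ − (0.006727/(2A)) t.
t = 2A(√h₀ − √h)/0.006727 = 2·3.964·(√3.928 − √0.5864)/0.006727
  = 7.92800 × (1.98192 − 0.765768) / 0.006727 = 1433.28 s.

1433 s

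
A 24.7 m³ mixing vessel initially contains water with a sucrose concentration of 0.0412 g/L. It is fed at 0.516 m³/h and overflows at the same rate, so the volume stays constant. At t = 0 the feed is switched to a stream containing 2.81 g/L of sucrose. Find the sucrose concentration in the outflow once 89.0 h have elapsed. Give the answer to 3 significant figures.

2.38 g/L

Accumulation = in − out for the solute gives V dC/dt = Q(C_in − C).
Time constant τ = V/Q = 24.7/0.516 = 47.868 h.
This is linear first-order; C(t) = C_in + (C₀ − C_in) e^(−t/τ).
C(89.0) = 2.81 + (0.0412 − 2.81)·e^(−89.0/47.868) = 2.81 + (-2.7688)·0.15579 = 2.3787 g/L.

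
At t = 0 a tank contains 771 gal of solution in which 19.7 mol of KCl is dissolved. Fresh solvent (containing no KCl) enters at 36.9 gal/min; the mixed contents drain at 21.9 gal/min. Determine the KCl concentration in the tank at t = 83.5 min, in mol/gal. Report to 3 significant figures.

Let m(t) be the amount of KCl. Volume: V(t) = V₀ + (Q_in − Q_out) t = 771 + 15.000 t; V(83.5) = 2023.5 gal.
Species balance (pure solvent in): dm/dt = −Q_out · m/V(t).
dm/m = −Q_out dt/(V₀ + 15.000 t); integrating gives ln(m/m₀) = −(Q_out/(Q_in−Q_out)) ln(V/V₀).
m = m₀ (V₀/V)^(Q_out/(Q_in−Q_out)) = 19.7 × (771/2023.5)^(1.4600) = 4.8157 mol.
C = m/V = 4.8157/2023.5 = 0.0023799 mol/gal.

0.00238 mol/gal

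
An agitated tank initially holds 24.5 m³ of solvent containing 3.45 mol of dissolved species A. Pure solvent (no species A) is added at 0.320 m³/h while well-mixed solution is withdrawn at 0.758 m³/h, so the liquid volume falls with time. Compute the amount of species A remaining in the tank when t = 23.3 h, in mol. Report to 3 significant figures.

Total volume: dV/dt = Q_in − Q_out = -0.43800 m³/h, so V(t) = 24.5 − 0.43800 t and V(23.3) = 14.295 m³.
No species A enters, so dm/dt = −Q_out · (m/V).
dm/m = −Q_out dt/(V₀ − 0.43800 t); integrating gives ln(m/m₀) = −(Q_out/(Q_in−Q_out)) ln(V/V₀).
m = m₀ (V₀/V)^(Q_out/(Q_in−Q_out)) = 3.45 × (24.5/14.295)^(-1.7306) = 1.3579 mol.

1.36 mol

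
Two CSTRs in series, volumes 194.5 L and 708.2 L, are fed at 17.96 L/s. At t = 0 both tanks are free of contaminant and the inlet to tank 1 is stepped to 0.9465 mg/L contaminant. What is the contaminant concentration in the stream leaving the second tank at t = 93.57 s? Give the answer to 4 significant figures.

Time constants: τᵢ = Vᵢ/Q for each well-mixed tank.
τ₁ = 194.5/17.96 = 10.8296 s; τ₂ = 708.2/17.96 = 39.4321 s.
Solving the cascade with C₁(0)=C₂(0)=0 gives C₂(t) = C_in[1 − (τ₁ e^(−t/τ₁) − τ₂ e^(−t/τ₂))/(τ₁ − τ₂)].
At t = 93.57: e^(−t/τ₁) = 0.000176853, e^(−t/τ₂) = 0.0932062.
C₂ = 0.9465·[1 − (10.8296·0.000176853 − 39.4321·0.0932062)/(-28.6024)] = 0.9465·0.871571 = 0.824942 mg/L.

0.8249 mg/L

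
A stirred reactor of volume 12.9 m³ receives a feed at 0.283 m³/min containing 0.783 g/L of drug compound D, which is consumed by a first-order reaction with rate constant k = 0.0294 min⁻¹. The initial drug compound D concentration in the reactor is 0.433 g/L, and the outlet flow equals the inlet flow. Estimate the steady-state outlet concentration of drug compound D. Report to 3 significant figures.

0.335 g/L

V dC/dt = Q(C_in − C) − k V C.
At steady state: 0 = Q C_in − (Q + kV) C_ss, so C_ss = Q C_in/(Q + kV).
C_ss = 0.283·0.783/(0.283 + 0.0294·12.9) = 0.22159/0.66226 = 0.33460 g/L.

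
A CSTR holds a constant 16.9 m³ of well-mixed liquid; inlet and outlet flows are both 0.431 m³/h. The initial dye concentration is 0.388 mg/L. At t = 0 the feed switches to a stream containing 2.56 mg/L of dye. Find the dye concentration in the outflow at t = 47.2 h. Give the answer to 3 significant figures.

Mass balance on the solute (V constant): V dC/dt = Q(C_in − C).
Time constant τ = V/Q = 16.9/0.431 = 39.211 h.
Solution: C(t) = C_in + (C₀ − C_in) e^(−t/τ).
C(47.2) = 2.56 + (0.388 − 2.56)·e^(−47.2/39.211) = 2.56 + (-2.1720)·0.30007 = 1.9082 mg/L.

1.91 mg/L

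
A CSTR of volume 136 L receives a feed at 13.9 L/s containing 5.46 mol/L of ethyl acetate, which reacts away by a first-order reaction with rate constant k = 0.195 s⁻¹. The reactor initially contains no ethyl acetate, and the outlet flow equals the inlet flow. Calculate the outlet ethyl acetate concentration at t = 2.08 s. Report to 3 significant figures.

V dC/dt = Q(C_in − C) − k V C.
dC/dt = (Q/V) C_in − (Q/V + k) C; effective rate a = Q/V + k = 0.10221 + 0.195 = 0.29721 s⁻¹.
C_ss = Q C_in/(Q + kV) = 1.8776 mol/L; C(t) = C_ss + (C₀ − C_ss) e^(−a t).
C(2.08) = 1.8776 + (-1.8776)·e^(−0.29721·2.08) = 1.8776 + (-1.8776)·0.53892 = 0.86574 mol/L.

0.866 mol/L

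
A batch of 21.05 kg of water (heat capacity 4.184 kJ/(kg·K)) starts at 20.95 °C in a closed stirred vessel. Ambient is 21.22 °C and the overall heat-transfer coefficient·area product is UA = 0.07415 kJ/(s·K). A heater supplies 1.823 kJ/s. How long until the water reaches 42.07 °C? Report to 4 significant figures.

2251 s

Heat balance on the well-mixed liquid: M c_p dT/dt = −UA(T − T_amb) + Q̇.
τ = M c_p/UA = 1187.77 s; T_ss = T_amb + Q̇/UA = 21.22 + 1.823/0.07415 = 45.8053 °C.
T(t) = T_ss + (T₀ − T_ss)e^(−t/τ); set T = 42.07:
t = −τ ln[(T − T_ss)/(T₀ − T_ss)] = −1187.77 · ln(0.150282) = 2251.11 s.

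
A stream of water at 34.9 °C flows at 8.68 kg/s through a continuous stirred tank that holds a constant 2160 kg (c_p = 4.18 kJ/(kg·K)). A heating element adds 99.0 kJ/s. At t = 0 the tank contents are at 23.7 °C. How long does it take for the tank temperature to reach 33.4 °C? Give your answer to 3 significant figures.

Heat balance on the well-mixed liquid: M c_p dT/dt = ṁ c_p (T_in − T) + 99.0.
τ = M/ṁ = 248.85 s; T_ss = T_in + Q̇/(ṁ c_p) = 37.629 °C.
T(t) = T_ss + (T₀ − T_ss) e^(−t/τ). Set T = 33.4:
e^(−t/τ) = (33.4 − 37.629)/(23.7 − 37.629) = 0.30359
t = −248.85 · ln(0.30359) = 296.65 s.

297 s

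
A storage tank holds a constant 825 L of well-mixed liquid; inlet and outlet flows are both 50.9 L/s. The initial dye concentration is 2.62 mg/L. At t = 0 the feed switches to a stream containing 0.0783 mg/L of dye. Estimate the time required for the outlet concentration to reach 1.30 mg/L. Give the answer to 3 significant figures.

Species balance: V dC/dt = Q(C_in − C) ⇒ τ = V/Q = 16.208 s.
C(t) = C_in + (C₀ − C_in) e^(−t/τ). Set C = 1.30 and solve for t:
e^(−t/τ) = (C − C_in)/(C₀ − C_in) = (1.30 − 0.0783)/(2.62 − 0.0783) = 0.48066
t = −τ ln(…) = 16.208 × 0.73259 = 11.874 s.

11.9 s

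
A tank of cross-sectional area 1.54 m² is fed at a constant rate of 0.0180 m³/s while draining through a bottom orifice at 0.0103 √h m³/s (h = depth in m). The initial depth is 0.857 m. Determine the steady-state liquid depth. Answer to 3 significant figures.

3.05 m

A dh/dt = Q_in − 0.0103 √h. Steady state requires inflow = outflow:
Q_in = 0.0103 √h_ss ⇒ √h_ss = 0.0180/0.0103 = 1.7476.
h_ss = 1.7476² = 3.0540 m. (Since h₀ = 0.857 m < h_ss, the level will rise toward this value.)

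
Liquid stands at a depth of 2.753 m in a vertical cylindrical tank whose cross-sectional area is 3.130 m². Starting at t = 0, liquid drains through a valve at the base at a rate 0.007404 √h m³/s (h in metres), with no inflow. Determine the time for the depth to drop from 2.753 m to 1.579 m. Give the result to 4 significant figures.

340.4 s

Volume balance on the tank: A dh/dt = −0.007404 √h.
This is separable: 2 d(√h)/dt = −0.007404/A, so √h = √h₀ − (0.007404/(2A)) t.
t = 2A(√h₀ − √h)/0.007404 = 2·3.130·(√2.753 − √1.579)/0.007404
  = 6.26000 × (1.65922 − 1.25658) / 0.007404 = 340.423 s.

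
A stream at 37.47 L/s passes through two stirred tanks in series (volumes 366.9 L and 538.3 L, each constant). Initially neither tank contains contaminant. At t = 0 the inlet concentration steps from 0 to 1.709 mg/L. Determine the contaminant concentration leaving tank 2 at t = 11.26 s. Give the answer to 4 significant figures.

0.4163 mg/L

Each tank obeys Vᵢ dCᵢ/dt = Q(Cᵢ₋₁ − Cᵢ), so τᵢ = Vᵢ/Q.
τ₁ = 366.9/37.47 = 9.79183 s; τ₂ = 538.3/37.47 = 14.3662 s.
Solving the cascade with C₁(0)=C₂(0)=0 gives C₂(t) = C_in[1 − (τ₁ e^(−t/τ₁) − τ₂ e^(−t/τ₂))/(τ₁ − τ₂)].
At t = 11.26: e^(−t/τ₁) = 0.316656, e^(−t/τ₂) = 0.456674.
C₂ = 1.709·[1 − (9.79183·0.316656 − 14.3662·0.456674)/(-4.57433)] = 1.709·0.243605 = 0.416320 mg/L.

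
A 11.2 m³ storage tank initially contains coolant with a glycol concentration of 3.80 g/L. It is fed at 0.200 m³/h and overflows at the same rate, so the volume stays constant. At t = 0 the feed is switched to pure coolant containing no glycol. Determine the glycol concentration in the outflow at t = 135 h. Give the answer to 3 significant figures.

0.341 g/L

Accumulation = in − out for the solute gives V dC/dt = Q(C_in − C).
Rewrite as dC/dt + C/τ = C_in/τ, τ = V/Q = 56.000 h.
This is linear first-order; C(t) = C_in + (C₀ − C_in) e^(−t/τ).
C(135) = 0 + (3.80 − 0)·e^(−135/56.000) = 0 + (3.8000)·0.089751 = 0.34105 g/L.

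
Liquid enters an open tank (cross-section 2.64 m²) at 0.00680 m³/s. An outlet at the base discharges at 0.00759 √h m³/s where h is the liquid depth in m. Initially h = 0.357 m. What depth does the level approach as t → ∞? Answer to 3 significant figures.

Unsteady balance on liquid volume: A dh/dt = Q_in − 0.00759 √h. At steady state dh/dt = 0:
Q_in = 0.00759 √h_ss ⇒ √h_ss = 0.00680/0.00759 = 0.89592.
h_ss = 0.89592² = 0.80266 m. (Since h₀ = 0.357 m < h_ss, the level will rise toward this value.)

0.803 m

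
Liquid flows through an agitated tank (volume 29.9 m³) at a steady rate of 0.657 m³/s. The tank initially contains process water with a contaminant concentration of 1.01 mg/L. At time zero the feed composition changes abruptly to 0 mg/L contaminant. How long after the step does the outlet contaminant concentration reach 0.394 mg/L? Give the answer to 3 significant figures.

42.8 s

Accumulation = in − out for the solute gives V dC/dt = Q(C_in − C), so τ = V/Q = 45.510 s.
C(t) = C_in + (C₀ − C_in) e^(−t/τ). Set C = 0.394 and solve for t:
e^(−t/τ) = (C − C_in)/(C₀ − C_in) = (0.394 − 0)/(1.01 − 0) = 0.39010
t = −τ ln(…) = 45.510 × 0.94135 = 42.841 s.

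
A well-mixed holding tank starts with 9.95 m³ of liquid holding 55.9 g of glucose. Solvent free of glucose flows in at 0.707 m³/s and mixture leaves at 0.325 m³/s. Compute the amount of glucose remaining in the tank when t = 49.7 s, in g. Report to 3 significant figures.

Let m(t) be the amount of glucose. Volume: V(t) = V₀ + (Q_in − Q_out) t = 9.95 + 0.38200 t; V(49.7) = 28.935 m³.
No glucose enters, so dm/dt = −Q_out · (m/V).
Separate: dm/m = −Q_out dt/V(t) ⇒ ln(m/m₀) = −(Q_out/(Q_in−Q_out)) ln(V/V₀).
m = m₀ (V₀/V)^(Q_out/(Q_in−Q_out)) = 55.9 × (9.95/28.935)^(0.85079) = 22.541 g.

22.5 g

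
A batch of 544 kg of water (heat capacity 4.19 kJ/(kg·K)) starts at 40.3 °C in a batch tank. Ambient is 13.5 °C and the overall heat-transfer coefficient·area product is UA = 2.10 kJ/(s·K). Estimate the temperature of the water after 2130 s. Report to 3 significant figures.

17.3 °C

Unsteady energy balance on the tank contents: M c_p dT/dt = −UA(T − T_amb).
dT/dt = (T_ss − T)/τ with T_ss = T_amb = 13.500 °C, τ = M c_p/UA = 544·4.19/2.10 = 1085.4 s.
Solution: T(t) = T_ss + (T₀ − T_ss) e^(−t/τ).
T(2130) = 13.500 + (26.800)·0.14052 = 17.266 °C.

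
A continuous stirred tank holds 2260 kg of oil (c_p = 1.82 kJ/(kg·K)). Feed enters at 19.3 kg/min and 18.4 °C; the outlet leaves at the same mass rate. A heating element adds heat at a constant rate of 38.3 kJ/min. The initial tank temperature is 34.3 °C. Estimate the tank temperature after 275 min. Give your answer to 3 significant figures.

M c_p dT/dt = ṁ c_p (T_in − T) + Q̇.
τ = M/ṁ = 117.10 min; T_ss = T_in + Q̇/(ṁ c_p) = 18.4 + 38.3/(19.3·1.82) = 19.490 °C.
Integrating: T(t) = T_ss + (T₀ − T_ss) e^(−t/τ).
T(275) = 19.490 + (14.810)·e^(−275/117.10) = 19.490 + (14.810)·0.095517 = 20.905 °C.

20.9 °C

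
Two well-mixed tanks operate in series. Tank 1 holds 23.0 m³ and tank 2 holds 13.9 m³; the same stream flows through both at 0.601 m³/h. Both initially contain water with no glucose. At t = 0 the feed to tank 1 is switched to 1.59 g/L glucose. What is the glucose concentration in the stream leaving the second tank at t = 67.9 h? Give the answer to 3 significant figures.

1.04 g/L

Each tank obeys Vᵢ dCᵢ/dt = Q(Cᵢ₋₁ − Cᵢ), so τᵢ = Vᵢ/Q.
τ₁ = 23.0/0.601 = 38.270 h; τ₂ = 13.9/0.601 = 23.128 h.
Solving the cascade with C₁(0)=C₂(0)=0 gives C₂(t) = C_in[1 − (τ₁ e^(−t/τ₁) − τ₂ e^(−t/τ₂))/(τ₁ − τ₂)].
At t = 67.9: e^(−t/τ₁) = 0.16961, e^(−t/τ₂) = 0.053087.
C₂ = 1.59·[1 − (38.270·0.16961 − 23.128·0.053087)/(15.141)] = 1.59·0.65241 = 1.0373 g/L.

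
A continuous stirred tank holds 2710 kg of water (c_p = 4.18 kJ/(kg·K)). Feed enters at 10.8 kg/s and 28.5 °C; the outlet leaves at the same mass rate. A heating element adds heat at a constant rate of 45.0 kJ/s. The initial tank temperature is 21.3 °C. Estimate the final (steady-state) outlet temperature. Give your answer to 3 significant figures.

29.5 °C

Heat balance on the well-mixed liquid: M c_p dT/dt = ṁ c_p (T_in − T) + 45.0.
At steady state dT/dt = 0 ⇒ T_ss = T_in + Q̇/(ṁ c_p) = 28.5 + 45.0/(10.8·4.18) = 29.497 °C.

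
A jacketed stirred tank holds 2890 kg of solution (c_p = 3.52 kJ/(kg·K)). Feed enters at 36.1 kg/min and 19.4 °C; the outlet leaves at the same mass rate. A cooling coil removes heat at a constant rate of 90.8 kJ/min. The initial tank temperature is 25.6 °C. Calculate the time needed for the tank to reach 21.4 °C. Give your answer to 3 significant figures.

74.9 min

Unsteady energy balance on the tank contents: M c_p dT/dt = ṁ c_p (T_in − T) − 90.8.
τ = M/ṁ = 80.055 min; T_ss = T_in − Q̇/(ṁ c_p) = 18.685 °C.
T(t) = T_ss + (T₀ − T_ss) e^(−t/τ). Set T = 21.4:
e^(−t/τ) = (21.4 − 18.685)/(25.6 − 18.685) = 0.39259
t = −80.055 · ln(0.39259) = 74.852 min.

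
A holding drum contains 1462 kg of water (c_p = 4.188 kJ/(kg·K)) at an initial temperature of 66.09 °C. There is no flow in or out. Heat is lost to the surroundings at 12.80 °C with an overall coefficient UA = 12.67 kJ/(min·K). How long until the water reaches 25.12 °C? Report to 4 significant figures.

Lumped-capacitance energy balance: M c_p dT/dt = UA(T_amb − T).
τ = M c_p/UA = 483.256 min; T_ss = T_amb = 12.8000 °C.
T(t) = T_ss + (T₀ − T_ss)e^(−t/τ); set T = 25.12:
t = −τ ln[(T − T_ss)/(T₀ − T_ss)] = −483.256 · ln(0.231188) = 707.741 min.

707.7 min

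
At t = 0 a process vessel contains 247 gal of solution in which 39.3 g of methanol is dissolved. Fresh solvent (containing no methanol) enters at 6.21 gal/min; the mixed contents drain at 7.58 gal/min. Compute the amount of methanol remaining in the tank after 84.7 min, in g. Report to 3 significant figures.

1.17 g

Total volume: dV/dt = Q_in − Q_out = -1.3700 gal/min, so V(t) = 247 − 1.3700 t and V(84.7) = 130.96 gal.
Solute balance: dm/dt = 0 − Q_out C = −Q_out m/V(t).
Separate: dm/m = −Q_out dt/V(t) ⇒ ln(m/m₀) = −(Q_out/(Q_in−Q_out)) ln(V/V₀).
m = m₀ (V₀/V)^(Q_out/(Q_in−Q_out)) = 39.3 × (247/130.96)^(-5.5328) = 1.1743 g.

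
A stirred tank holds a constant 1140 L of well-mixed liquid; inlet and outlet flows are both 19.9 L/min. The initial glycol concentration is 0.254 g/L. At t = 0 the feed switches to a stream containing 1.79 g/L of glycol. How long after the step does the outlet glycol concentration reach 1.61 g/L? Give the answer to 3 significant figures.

123 min

Species balance: V dC/dt = Q(C_in − C) ⇒ τ = V/Q = 57.286 min.
C(t) = C_in + (C₀ − C_in) e^(−t/τ). Set C = 1.61 and solve for t:
e^(−t/τ) = (C − C_in)/(C₀ − C_in) = (1.61 − 1.79)/(0.254 − 1.79) = 0.11719
t = −τ ln(…) = 57.286 × 2.1440 = 122.82 min.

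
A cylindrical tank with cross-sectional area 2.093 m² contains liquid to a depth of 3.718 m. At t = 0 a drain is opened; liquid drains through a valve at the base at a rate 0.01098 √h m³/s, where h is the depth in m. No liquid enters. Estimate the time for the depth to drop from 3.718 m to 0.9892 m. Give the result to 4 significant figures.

With no inflow, A dh/dt = −0.01098 √h.
∫ h^(−1/2) dh = −(0.01098/A) ∫ dt, giving 2√h = 2√h₀ − (0.01098/A) t.
t = 2A(√h₀ − √h)/0.01098 = 2·2.093·(√3.718 − √0.9892)/0.01098
  = 4.18600 × (1.92821 − 0.994585) / 0.01098 = 355.934 s.

355.9 s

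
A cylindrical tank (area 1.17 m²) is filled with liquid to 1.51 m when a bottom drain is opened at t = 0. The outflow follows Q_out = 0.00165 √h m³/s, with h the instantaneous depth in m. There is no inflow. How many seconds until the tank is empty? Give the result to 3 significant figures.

1740 s

A dh/dt = −Q_out = −0.00165 √h.
∫ h^(−1/2) dh = −(0.00165/A) ∫ dt, giving 2√h = 2√h₀ − (0.00165/A) t.
Set h = 0: 2√h₀ = (0.00165/A) t_empty ⇒ t_empty = 2A√h₀/0.00165.
t_empty = 2·1.17·√1.51/0.00165 = 2.3400·1.2288/0.00165 = 1742.7 s.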